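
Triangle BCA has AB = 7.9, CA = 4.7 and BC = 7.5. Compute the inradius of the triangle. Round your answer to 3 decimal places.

Semiperimeter s = (4.7 + 7.9 + 7.5)/2 = 10.05.
Heron's formula: area = √(10.05·5.35·2.15·2.55) ≈ 17.169.
Inradius = area/s = 17.169/10.05 ≈ 1.7084.

r ≈ 1.708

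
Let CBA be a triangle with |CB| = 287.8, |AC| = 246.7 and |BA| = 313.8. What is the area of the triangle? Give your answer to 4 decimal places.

Semiperimeter s = (313.8 + 246.7 + 287.8)/2 = 424.15.
Heron's formula: area = √(424.15·110.35·177.45·136.35) ≈ 33652.

33652.0463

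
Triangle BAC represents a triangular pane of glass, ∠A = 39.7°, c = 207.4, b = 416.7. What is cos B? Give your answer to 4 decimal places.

By the law of cosines, a² = c² + b² − 2·c·b·cos A = 83665, so a ≈ 289.25.
Law of cosines again: cos B = (a² + c² − b²)/(2·a·c) ≈ -0.39139, so ∠B ≈ 113.04°.

-0.3914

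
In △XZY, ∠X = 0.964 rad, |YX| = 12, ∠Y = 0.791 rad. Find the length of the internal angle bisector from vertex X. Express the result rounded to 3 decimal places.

The third angle is ∠Z = π − ∠Y − ∠X = 1.387 rad.
Law of sines: |ZY| = |YX|·sin X/sin Z ≈ 10.027.
Law of sines: |XZ| = |YX|·sin Y/sin Z ≈ 8.6795.
The bisector from X has length 2·|YX|·|XZ|·cos(∠X/2)/(|YX|+|XZ|) ≈ 8.9255.

t_X ≈ 8.926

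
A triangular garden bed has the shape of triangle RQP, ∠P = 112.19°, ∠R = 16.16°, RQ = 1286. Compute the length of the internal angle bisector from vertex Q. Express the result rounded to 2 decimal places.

The third angle is ∠Q = 180° − ∠P − ∠R = 51.65°.
Law of sines: QP = RQ·sin R/sin P ≈ 386.55.
Law of sines: PR = RQ·sin Q/sin P ≈ 1089.2.
The bisector from Q has length 2·RQ·QP·cos(∠Q/2)/(RQ+QP) ≈ 535.06.

535.06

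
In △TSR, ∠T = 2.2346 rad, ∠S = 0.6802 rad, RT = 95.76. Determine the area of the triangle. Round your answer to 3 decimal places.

1291.096

The third angle is ∠R = π − ∠T − ∠S = 0.2268 rad.
Law of sines: SR = RT·sin T/sin S ≈ 119.92.
Law of sines: TS = RT·sin R/sin S ≈ 34.235.
Area = ½·RT·SR·sin R ≈ 1291.1.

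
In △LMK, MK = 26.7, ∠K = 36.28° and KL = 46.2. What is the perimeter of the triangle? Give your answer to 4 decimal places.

By the law of cosines, LM² = MK² + KL² − 2·MK·KL·cos K = 858.53, so LM ≈ 29.301.
Semiperimeter s = (26.7+46.2+29.301)/2 = 51.1.
Perimeter = 26.7 + 46.2 + 29.301 = 102.2.

102.2007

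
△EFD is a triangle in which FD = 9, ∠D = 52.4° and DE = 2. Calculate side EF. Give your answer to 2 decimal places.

By the law of cosines, EF² = FD² + DE² − 2·FD·DE·cos D = 63.035, so EF ≈ 7.9394.

7.94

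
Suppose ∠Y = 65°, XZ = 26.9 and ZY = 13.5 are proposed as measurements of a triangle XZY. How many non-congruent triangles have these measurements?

ZY·sin Y = 13.5·sin(65°) ≈ 12.24.
Since XZ ≥ ZY, exactly one triangle exists.

1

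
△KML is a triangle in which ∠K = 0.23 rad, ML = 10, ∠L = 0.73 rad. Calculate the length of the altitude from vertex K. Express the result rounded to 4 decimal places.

The third angle is ∠M = π − ∠L − ∠K = 2.182 rad.
Law of sines: LK = ML·sin M/sin K ≈ 35.933.
Law of sines: KM = ML·sin L/sin K ≈ 29.252.
Area = ½·ML·LK·sin L ≈ 119.81.
The altitude from K has length 2·area/ML ≈ 23.963.

h_K ≈ 23.9626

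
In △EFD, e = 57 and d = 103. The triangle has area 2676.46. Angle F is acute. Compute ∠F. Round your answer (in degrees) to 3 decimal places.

From area = ½·d·e·sin F, we get sin F = 2·area/(d·e) ≈ 0.91176.
Taking the acute solution, ∠F ≈ 65.75°.

∠F ≈ 65.749°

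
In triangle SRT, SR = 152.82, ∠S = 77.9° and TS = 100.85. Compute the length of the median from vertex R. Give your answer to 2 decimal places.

150.55

By the law of cosines, RT² = TS² + SR² − 2·TS·SR·cos S = 27063, so RT ≈ 164.51.
Median from R: ½√(2·SR² + 2·RT² − TS²) ≈ 150.55.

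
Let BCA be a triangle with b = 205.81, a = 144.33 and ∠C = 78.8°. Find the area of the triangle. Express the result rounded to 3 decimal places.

area ≈ 14569.419

Area = ½·a·b·sin C ≈ 14569.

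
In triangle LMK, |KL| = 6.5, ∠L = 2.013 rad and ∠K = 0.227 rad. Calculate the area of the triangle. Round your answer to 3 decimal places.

The third angle is ∠M = π − ∠K − ∠L = 0.902 rad.
Law of sines: |MK| = |KL|·sin L/sin M ≈ 7.4903.
Law of sines: |LM| = |KL|·sin K/sin M ≈ 1.8651.
Area = ½·|KL|·|MK|·sin K ≈ 5.4786.

5.479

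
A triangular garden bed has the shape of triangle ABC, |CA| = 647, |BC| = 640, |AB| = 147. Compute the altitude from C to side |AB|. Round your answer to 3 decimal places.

638.563

Semiperimeter s = (640 + 647 + 147)/2 = 717.
Heron's formula: area = √(717·77·70·570) ≈ 46934.
The altitude from C has length 2·area/|AB| ≈ 638.56.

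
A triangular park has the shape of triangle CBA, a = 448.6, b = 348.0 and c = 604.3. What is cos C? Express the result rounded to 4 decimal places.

By the law of cosines, cos C = (b² + a² − c²) / (2·b·a) ≈ -0.13718, so ∠C ≈ 97.88°.

cos C ≈ -0.1372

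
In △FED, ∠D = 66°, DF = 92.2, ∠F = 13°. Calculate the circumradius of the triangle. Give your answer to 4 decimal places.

46.9628

The third angle is ∠E = 180° − ∠D − ∠F = 101.00°.
Law of sines: ED = DF·sin F/sin E ≈ 21.129.
Law of sines: FE = DF·sin D/sin E ≈ 85.805.
Circumradius = DF/(2 sin E) ≈ 46.963.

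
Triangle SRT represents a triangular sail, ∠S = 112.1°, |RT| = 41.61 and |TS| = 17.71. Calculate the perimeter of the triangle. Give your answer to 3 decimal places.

perimeter ≈ 90.895

Law of sines: sin R = |TS|·sin S/|RT| ≈ 0.39435.
Since |RT| ≥ |TS|, only the acute value applies: ∠R ≈ 23.23°.
Then ∠T = 180° − ∠S − ∠R ≈ 44.67°.
Law of sines gives |SR| = |RT|·sin T/sin S ≈ 31.575.
Semiperimeter s = (41.61+17.71+31.575)/2 = 45.448.
Perimeter = 41.61 + 17.71 + 31.575 = 90.895.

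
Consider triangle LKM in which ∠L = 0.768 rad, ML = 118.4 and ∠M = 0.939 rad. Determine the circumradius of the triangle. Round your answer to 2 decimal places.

R ≈ 59.75

The third angle is ∠K = π − ∠M − ∠L = 1.435 rad.
Law of sines: KM = ML·sin L/sin K ≈ 83.021.
Law of sines: LK = ML·sin M/sin K ≈ 96.438.
Circumradius = ML/(2 sin K) ≈ 59.753.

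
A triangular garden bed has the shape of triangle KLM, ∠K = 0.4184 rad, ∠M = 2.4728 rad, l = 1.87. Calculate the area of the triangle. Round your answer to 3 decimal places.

The third angle is ∠L = π − ∠M − ∠K = 0.2504 rad.
Law of sines: k = l·sin K/sin L ≈ 3.0663.
Law of sines: m = l·sin M/sin L ≈ 4.6794.
Area = ½·l·k·sin M ≈ 1.7776.

area ≈ 1.778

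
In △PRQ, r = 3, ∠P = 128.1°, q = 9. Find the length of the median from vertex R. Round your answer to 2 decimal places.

10.00

By the law of cosines, p² = r² + q² − 2·r·q·cos P = 123.32, so p ≈ 11.105.
Median from R: ½√(2·q² + 2·p² − r²) ≈ 9.9955.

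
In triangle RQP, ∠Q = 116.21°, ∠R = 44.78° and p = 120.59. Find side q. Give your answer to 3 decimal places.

The third angle is ∠P = 180° − ∠R − ∠Q = 19.01°.
Law of sines: q = p·sin Q/sin P ≈ 332.15.

332.146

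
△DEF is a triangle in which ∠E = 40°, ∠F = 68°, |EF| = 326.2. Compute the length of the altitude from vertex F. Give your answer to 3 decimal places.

The third angle is ∠D = 180° − ∠E − ∠F = 72.00°.
Law of sines: |FD| = |EF|·sin E/sin D ≈ 220.47.
Law of sines: |DE| = |EF|·sin F/sin D ≈ 318.01.
Area = ½·|EF|·|FD|·sin F ≈ 33340.
The altitude from F has length 2·area/|DE| ≈ 209.68.

209.677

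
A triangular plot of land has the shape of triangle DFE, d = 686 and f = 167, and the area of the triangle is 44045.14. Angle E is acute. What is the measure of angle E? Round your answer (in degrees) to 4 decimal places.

From area = ½·d·f·sin E, we get sin E = 2·area/(d·f) ≈ 0.76893.
Taking the acute solution, ∠E ≈ 50.26°.

50.2580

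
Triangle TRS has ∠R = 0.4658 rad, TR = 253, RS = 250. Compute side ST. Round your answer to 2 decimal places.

116.13

By the law of cosines, ST² = TR² + RS² − 2·TR·RS·cos R = 13486, so ST ≈ 116.13.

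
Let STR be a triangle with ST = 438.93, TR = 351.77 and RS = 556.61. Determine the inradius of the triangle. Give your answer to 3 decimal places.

Semiperimeter s = (351.77 + 556.61 + 438.93)/2 = 673.65.
Heron's formula: area = √(673.65·321.88·117.04·234.72) ≈ 77184.
Inradius = area/s = 77184/673.65 ≈ 114.57.

r ≈ 114.574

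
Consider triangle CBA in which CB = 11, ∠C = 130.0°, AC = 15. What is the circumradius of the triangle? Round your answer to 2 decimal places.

R ≈ 15.42

By the law of cosines, BA² = AC² + CB² − 2·AC·CB·cos C = 558.12, so BA ≈ 23.625.
Area = ½·AC·CB·sin C ≈ 63.199.
Circumradius = BA/(2 sin C) ≈ 15.42.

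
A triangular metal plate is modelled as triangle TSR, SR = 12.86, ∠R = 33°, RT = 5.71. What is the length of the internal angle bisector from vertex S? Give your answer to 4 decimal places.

By the law of cosines, TS² = SR² + RT² − 2·SR·RT·cos R = 74.816, so TS ≈ 8.6496.
Law of cosines again: cos S = (TS² + SR² − RT²)/(2·TS·SR) ≈ 0.93313, so ∠S ≈ 21.07°.
The bisector from S has length 2·TS·SR·cos(∠S/2)/(TS+SR) ≈ 10.168.

10.1683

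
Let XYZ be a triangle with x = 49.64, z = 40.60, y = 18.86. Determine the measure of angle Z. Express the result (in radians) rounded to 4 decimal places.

By the law of cosines, cos Z = (x² + y² − z²) / (2·x·y) ≈ 0.62564, so ∠Z ≈ 0.8948 rad.

∠Z ≈ 0.8948 rad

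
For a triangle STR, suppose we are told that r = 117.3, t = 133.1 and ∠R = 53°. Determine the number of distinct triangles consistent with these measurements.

2

t·sin R = 133.1·sin(53°) ≈ 106.3.
Since t sin R < r < t (106.3 < 117.3 < 133.1), two triangles exist.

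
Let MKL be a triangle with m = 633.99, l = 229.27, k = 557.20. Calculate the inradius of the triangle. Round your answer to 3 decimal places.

88.886

Semiperimeter s = (633.99 + 557.2 + 229.27)/2 = 710.23.
Heron's formula: area = √(710.23·76.24·153.03·480.96) ≈ 63130.
Inradius = area/s = 63130/710.23 ≈ 88.886.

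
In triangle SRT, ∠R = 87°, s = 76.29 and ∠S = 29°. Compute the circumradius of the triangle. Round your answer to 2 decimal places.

78.68

The third angle is ∠T = 180° − ∠S − ∠R = 64.00°.
Law of sines: r = s·sin R/sin S ≈ 157.15.
Law of sines: t = s·sin T/sin S ≈ 141.43.
Circumradius = s/(2 sin S) ≈ 78.68.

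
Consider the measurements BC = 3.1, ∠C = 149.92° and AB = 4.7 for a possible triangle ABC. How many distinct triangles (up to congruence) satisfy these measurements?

1

BC·sin C = 3.1·sin(149.92°) ≈ 1.554.
Since ∠C is not acute, a triangle exists only if AB > BC; here AB > BC, so there is exactly one triangle.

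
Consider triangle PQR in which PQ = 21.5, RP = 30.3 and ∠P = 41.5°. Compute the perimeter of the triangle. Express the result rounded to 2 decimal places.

71.91

By the law of cosines, QR² = RP² + PQ² − 2·RP·PQ·cos P = 404.53, so QR ≈ 20.113.
Semiperimeter s = (20.113+30.3+21.5)/2 = 35.956.
Perimeter = 20.113 + 30.3 + 21.5 = 71.913.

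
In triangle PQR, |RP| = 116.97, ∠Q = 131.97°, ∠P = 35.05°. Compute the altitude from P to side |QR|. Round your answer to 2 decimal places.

h_P ≈ 26.27

The third angle is ∠R = 180° − ∠P − ∠Q = 12.98°.
Law of sines: |QR| = |RP|·sin P/sin Q ≈ 90.35.
Law of sines: |PQ| = |RP|·sin R/sin Q ≈ 35.337.
Area = ½·|RP|·|QR|·sin R ≈ 1186.9.
The altitude from P has length 2·area/|QR| ≈ 26.273.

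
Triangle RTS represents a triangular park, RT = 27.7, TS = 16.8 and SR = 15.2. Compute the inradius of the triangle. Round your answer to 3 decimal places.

Semiperimeter s = (16.8 + 15.2 + 27.7)/2 = 29.85.
Heron's formula: area = √(29.85·13.05·14.65·2.15) ≈ 110.77.
Inradius = area/s = 110.77/29.85 ≈ 3.7108.

r ≈ 3.711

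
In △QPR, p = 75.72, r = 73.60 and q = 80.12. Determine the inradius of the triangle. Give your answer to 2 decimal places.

Semiperimeter s = (80.12 + 75.72 + 73.6)/2 = 114.72.
Heron's formula: area = √(114.72·34.6·39·41.12) ≈ 2523.
Inradius = area/s = 2523/114.72 ≈ 21.993.

21.99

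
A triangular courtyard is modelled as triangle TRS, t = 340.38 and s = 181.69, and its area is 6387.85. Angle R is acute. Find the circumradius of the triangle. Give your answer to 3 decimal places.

403.921

From area = ½·s·t·sin R, we get sin R = 2·area/(s·t) ≈ 0.20658.
Taking the acute solution, ∠R ≈ 11.92°.
Law of cosines then gives r ≈ 166.88.
Circumradius = r/(2 sin R) ≈ 403.92.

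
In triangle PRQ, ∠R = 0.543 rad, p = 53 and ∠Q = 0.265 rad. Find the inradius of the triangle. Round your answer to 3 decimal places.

4.777

The third angle is ∠P = π − ∠R − ∠Q = 2.334 rad.
Law of sines: r = p·sin R/sin P ≈ 37.882.
Law of sines: q = p·sin Q/sin P ≈ 19.202.
Area = ½·p·r·sin Q ≈ 262.93.
Semiperimeter s = (53+37.882+19.202)/2 = 55.042.
Inradius = area/s = 262.93/55.042 ≈ 4.7768.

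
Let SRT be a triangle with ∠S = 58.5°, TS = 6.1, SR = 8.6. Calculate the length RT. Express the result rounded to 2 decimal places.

By the law of cosines, RT² = TS² + SR² − 2·TS·SR·cos S = 56.349, so RT ≈ 7.5066.

7.51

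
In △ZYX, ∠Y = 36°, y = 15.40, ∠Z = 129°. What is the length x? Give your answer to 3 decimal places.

The third angle is ∠X = 180° − ∠Z − ∠Y = 15.00°.
Law of sines: x = y·sin X/sin Y ≈ 6.7811.

6.781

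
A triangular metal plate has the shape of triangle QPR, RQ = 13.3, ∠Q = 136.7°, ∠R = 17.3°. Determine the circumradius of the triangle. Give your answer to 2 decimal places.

15.17

The third angle is ∠P = 180° − ∠R − ∠Q = 26.00°.
Law of sines: PR = RQ·sin Q/sin P ≈ 20.807.
Law of sines: QP = RQ·sin R/sin P ≈ 9.0222.
Circumradius = RQ/(2 sin P) ≈ 15.17.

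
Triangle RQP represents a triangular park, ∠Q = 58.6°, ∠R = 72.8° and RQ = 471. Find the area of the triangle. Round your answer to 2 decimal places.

area ≈ 120571.75

The third angle is ∠P = 180° − ∠R − ∠Q = 48.60°.
Law of sines: QP = RQ·sin R/sin P ≈ 599.83.
Law of sines: PR = RQ·sin Q/sin P ≈ 535.95.
Area = ½·RQ·QP·sin Q ≈ 1.2057e+05.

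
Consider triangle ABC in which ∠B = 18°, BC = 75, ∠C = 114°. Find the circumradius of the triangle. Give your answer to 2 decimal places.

The third angle is ∠A = 180° − ∠B − ∠C = 48.00°.
Law of sines: CA = BC·sin B/sin A ≈ 31.187.
Law of sines: AB = BC·sin C/sin A ≈ 92.197.
Circumradius = BC/(2 sin A) ≈ 50.461.

50.46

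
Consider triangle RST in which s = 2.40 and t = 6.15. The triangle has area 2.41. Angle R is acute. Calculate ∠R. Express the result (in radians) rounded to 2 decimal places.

0.33

From area = ½·s·t·sin R, we get sin R = 2·area/(s·t) ≈ 0.32656.
Taking the acute solution, ∠R ≈ 0.333 rad.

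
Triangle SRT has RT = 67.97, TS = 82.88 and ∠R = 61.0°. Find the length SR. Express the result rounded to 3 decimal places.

90.702

Law of sines: sin S = RT·sin R/TS ≈ 0.71728.
Since TS ≥ RT, only the acute value applies: ∠S ≈ 45.83°.
Then ∠T = 180° − ∠R − ∠S ≈ 73.17°.
Law of sines gives SR = TS·sin T/sin R ≈ 90.702.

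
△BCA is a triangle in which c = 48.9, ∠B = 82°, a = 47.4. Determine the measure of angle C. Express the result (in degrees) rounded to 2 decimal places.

By the law of cosines, b² = c² + a² − 2·c·a·cos B = 3992.8, so b ≈ 63.189.
Law of cosines again: cos C = (a² + b² − c²)/(2·a·b) ≈ 0.64243, so ∠C ≈ 50.03°.

∠C ≈ 50.03°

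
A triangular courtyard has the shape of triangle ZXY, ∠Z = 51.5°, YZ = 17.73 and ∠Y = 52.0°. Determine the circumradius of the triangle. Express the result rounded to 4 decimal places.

The third angle is ∠X = 180° − ∠Y − ∠Z = 76.50°.
Law of sines: XY = YZ·sin Z/sin X ≈ 14.27.
Law of sines: ZX = YZ·sin Y/sin X ≈ 14.368.
Circumradius = YZ/(2 sin X) ≈ 9.1169.

9.1169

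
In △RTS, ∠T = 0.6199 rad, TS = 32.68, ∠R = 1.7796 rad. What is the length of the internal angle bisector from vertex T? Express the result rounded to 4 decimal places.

The third angle is ∠S = π − ∠R − ∠T = 0.7421 rad.
Law of sines: SR = TS·sin T/sin R ≈ 19.407.
Law of sines: RT = TS·sin S/sin R ≈ 22.577.
The bisector from T has length 2·RT·TS·cos(∠T/2)/(RT+TS) ≈ 25.432.

25.4321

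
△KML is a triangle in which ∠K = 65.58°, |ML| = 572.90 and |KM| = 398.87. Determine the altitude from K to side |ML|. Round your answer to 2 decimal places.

Law of sines: sin L = |KM|·sin K/|ML| ≈ 0.63394.
Since |ML| ≥ |KM|, only the acute value applies: ∠L ≈ 39.34°.
Then ∠M = 180° − ∠K − ∠L ≈ 75.08°.
Law of sines gives |LK| = |ML|·sin M/sin K ≈ 607.97.
Area = ½·|ML|·|KM|·sin M ≈ 1.104e+05.
The altitude from K has length 2·area/|ML| ≈ 385.42.

385.42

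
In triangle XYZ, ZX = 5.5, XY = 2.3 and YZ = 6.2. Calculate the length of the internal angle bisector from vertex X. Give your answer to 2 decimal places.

t_X ≈ 2.16

By the law of cosines, cos X = (ZX² + XY² − YZ²) / (2·ZX·XY) ≈ -0.11462, so ∠X ≈ 96.58°.
The bisector from X has length 2·ZX·XY·cos(∠X/2)/(ZX+XY) ≈ 2.1581.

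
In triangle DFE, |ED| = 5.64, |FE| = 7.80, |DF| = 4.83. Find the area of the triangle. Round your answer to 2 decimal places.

Semiperimeter s = (7.8 + 5.64 + 4.83)/2 = 9.135.
Heron's formula: area = √(9.135·1.335·3.495·4.305) ≈ 13.546.

13.55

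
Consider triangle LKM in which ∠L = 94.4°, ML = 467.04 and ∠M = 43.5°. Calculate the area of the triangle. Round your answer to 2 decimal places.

111649.62

The third angle is ∠K = 180° − ∠M − ∠L = 42.10°.
Law of sines: KM = ML·sin L/sin K ≈ 694.58.
Law of sines: LK = ML·sin M/sin K ≈ 479.53.
Area = ½·ML·KM·sin M ≈ 1.1165e+05.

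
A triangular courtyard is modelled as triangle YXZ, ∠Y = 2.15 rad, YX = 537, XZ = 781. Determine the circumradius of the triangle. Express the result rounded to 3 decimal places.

Law of sines: sin Z = YX·sin Y/XZ ≈ 0.57543.
Since XZ ≥ YX, only the acute value applies: ∠Z ≈ 0.613 rad.
Then ∠X = π − ∠Y − ∠Z ≈ 0.378 rad.
Law of sines gives ZY = XZ·sin X/sin Y ≈ 344.81.
Circumradius = XZ/(2 sin Y) ≈ 466.6.

R ≈ 466.604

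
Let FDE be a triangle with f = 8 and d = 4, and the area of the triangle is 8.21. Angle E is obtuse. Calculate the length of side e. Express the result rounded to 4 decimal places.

From area = ½·f·d·sin E, we get sin E = 2·area/(f·d) ≈ 0.51312.
Taking the obtuse solution, ∠E ≈ 149.13°.
Law of cosines then gives e ≈ 11.616.

11.6160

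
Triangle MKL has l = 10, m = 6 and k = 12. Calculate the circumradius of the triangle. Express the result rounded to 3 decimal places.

By the law of cosines, cos M = (k² + l² − m²) / (2·k·l) ≈ 0.86667, so ∠M ≈ 29.93°.
Circumradius = m/(2 sin M) ≈ 6.0134.

6.013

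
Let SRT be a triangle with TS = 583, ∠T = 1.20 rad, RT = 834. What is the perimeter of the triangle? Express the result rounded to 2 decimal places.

By the law of cosines, SR² = RT² + TS² − 2·RT·TS·cos T = 6.8307e+05, so SR ≈ 826.48.
Semiperimeter s = (834+583+826.48)/2 = 1121.7.
Perimeter = 834 + 583 + 826.48 = 2243.5.

perimeter ≈ 2243.48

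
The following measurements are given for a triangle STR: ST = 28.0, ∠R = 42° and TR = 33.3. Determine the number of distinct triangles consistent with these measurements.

TR·sin R = 33.3·sin(42°) ≈ 22.28.
Since TR sin R < ST < TR (22.28 < 28.0 < 33.3), two triangles exist.

2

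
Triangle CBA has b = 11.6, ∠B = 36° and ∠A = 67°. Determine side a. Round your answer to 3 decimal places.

18.166

The third angle is ∠C = 180° − ∠B − ∠A = 77.00°.
Law of sines: a = b·sin A/sin B ≈ 18.166.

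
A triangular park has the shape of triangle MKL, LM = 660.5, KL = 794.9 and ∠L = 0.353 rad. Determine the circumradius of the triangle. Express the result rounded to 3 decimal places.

By the law of cosines, MK² = KL² + LM² − 2·KL·LM·cos L = 82810, so MK ≈ 287.77.
Area = ½·KL·LM·sin L ≈ 90755.
Circumradius = MK/(2 sin L) ≈ 416.19.

R ≈ 416.193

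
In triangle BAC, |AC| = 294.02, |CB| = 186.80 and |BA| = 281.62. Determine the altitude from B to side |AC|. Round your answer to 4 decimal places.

h_B ≈ 172.5835

Semiperimeter s = (294.02 + 186.8 + 281.62)/2 = 381.22.
Heron's formula: area = √(381.22·87.2·194.42·99.6) ≈ 25372.
The altitude from B has length 2·area/|AC| ≈ 172.58.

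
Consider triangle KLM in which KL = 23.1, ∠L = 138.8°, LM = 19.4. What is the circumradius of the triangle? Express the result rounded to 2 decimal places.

By the law of cosines, MK² = KL² + LM² − 2·KL·LM·cos L = 1584.3, so MK ≈ 39.804.
Area = ½·KL·LM·sin L ≈ 147.59.
Circumradius = MK/(2 sin L) ≈ 30.214.

R ≈ 30.21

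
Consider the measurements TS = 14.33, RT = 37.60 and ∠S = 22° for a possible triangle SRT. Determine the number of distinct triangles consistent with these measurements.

TS·sin S = 14.33·sin(22°) ≈ 5.368.
Since RT ≥ TS, exactly one triangle exists.

1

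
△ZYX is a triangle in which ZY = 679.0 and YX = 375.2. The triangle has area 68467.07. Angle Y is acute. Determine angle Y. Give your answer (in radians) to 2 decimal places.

From area = ½·ZY·YX·sin Y, we get sin Y = 2·area/(ZY·YX) ≈ 0.53750.
Taking the acute solution, ∠Y ≈ 0.5675 rad.

∠Y ≈ 0.57 rad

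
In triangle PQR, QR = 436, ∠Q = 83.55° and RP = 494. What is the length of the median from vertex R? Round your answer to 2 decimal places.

443.36

Law of sines: sin P = QR·sin Q/RP ≈ 0.87700.
Since RP ≥ QR, only the acute value applies: ∠P ≈ 61.28°.
Then ∠R = 180° − ∠Q − ∠P ≈ 35.17°.
Law of sines gives PQ = RP·sin R/sin Q ≈ 286.34.
Median from R: ½√(2·QR² + 2·RP² − PQ²) ≈ 443.36.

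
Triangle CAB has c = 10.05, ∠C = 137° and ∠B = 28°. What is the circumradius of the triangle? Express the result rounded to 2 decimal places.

The third angle is ∠A = 180° − ∠B − ∠C = 15.00°.
Law of sines: a = c·sin A/sin C ≈ 3.814.
Law of sines: b = c·sin B/sin C ≈ 6.9182.
Circumradius = c/(2 sin C) ≈ 7.3681.

R ≈ 7.37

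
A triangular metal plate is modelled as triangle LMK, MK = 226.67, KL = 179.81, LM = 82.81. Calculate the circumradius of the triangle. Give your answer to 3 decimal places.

R ≈ 124.219

By the law of cosines, cos L = (KL² + LM² − MK²) / (2·KL·LM) ≈ -0.40934, so ∠L ≈ 114.16°.
Circumradius = MK/(2 sin L) ≈ 124.22.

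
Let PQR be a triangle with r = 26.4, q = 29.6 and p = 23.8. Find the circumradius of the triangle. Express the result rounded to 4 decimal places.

By the law of cosines, cos P = (q² + r² − p²) / (2·q·r) ≈ 0.64412, so ∠P ≈ 49.90°.
Circumradius = p/(2 sin P) ≈ 15.557.

15.5571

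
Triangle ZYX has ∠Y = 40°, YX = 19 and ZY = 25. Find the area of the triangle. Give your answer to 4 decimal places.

152.6621

Area = ½·ZY·YX·sin Y ≈ 152.66.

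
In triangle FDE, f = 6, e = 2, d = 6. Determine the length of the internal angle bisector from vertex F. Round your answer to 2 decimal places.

By the law of cosines, cos F = (d² + e² − f²) / (2·d·e) ≈ 0.16667, so ∠F ≈ 80.41°.
The bisector from F has length 2·d·e·cos(∠F/2)/(d+e) ≈ 2.2913.

t_F ≈ 2.29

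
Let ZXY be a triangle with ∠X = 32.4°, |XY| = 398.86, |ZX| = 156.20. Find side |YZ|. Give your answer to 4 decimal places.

By the law of cosines, |YZ|² = |ZX|² + |XY|² − 2·|ZX|·|XY|·cos X = 78281, so |YZ| ≈ 279.79.

279.7878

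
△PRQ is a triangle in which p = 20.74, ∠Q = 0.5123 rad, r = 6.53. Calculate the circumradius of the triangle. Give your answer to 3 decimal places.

15.693

By the law of cosines, q² = p² + r² − 2·p·r·cos Q = 236.7, so q ≈ 15.385.
Area = ½·p·r·sin Q ≈ 33.193.
Circumradius = q/(2 sin Q) ≈ 15.693.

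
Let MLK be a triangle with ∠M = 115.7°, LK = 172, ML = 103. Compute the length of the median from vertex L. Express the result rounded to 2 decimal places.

Law of sines: sin K = ML·sin M/LK ≈ 0.53960.
Since LK ≥ ML, only the acute value applies: ∠K ≈ 32.66°.
Then ∠L = 180° − ∠M − ∠K ≈ 31.64°.
Law of sines gives KM = LK·sin L/sin M ≈ 100.14.
Median from L: ½√(2·ML² + 2·LK² − KM²) ≈ 132.62.

132.62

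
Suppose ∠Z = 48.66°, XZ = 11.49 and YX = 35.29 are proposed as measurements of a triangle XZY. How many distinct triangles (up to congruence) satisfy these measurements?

1

XZ·sin Z = 11.49·sin(48.66°) ≈ 8.627.
Since YX ≥ XZ, exactly one triangle exists.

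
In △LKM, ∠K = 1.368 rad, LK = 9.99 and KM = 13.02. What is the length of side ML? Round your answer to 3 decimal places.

By the law of cosines, ML² = LK² + KM² − 2·LK·KM·cos K = 216.93, so ML ≈ 14.728.

14.728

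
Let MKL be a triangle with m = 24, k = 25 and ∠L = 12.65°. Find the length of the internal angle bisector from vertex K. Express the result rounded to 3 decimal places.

By the law of cosines, l² = m² + k² − 2·m·k·cos L = 30.129, so l ≈ 5.489.
Law of cosines again: cos K = (l² + m² − k²)/(2·l·m) ≈ -0.07163, so ∠K ≈ 94.11°.
The bisector from K has length 2·l·m·cos(∠K/2)/(l+m) ≈ 6.0872.

t_K ≈ 6.087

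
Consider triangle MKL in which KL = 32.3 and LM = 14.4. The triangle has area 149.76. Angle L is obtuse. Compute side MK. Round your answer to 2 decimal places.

44.30

From area = ½·KL·LM·sin L, we get sin L = 2·area/(KL·LM) ≈ 0.64396.
Taking the obtuse solution, ∠L ≈ 139.91°.
Law of cosines then gives MK ≈ 44.298.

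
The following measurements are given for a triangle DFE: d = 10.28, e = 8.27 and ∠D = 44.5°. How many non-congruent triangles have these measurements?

1

e·sin D = 8.27·sin(44.5°) ≈ 5.797.
Since d ≥ e, exactly one triangle exists.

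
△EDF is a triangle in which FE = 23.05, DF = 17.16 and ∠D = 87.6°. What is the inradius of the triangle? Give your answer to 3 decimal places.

r ≈ 4.907

Law of sines: sin E = DF·sin D/FE ≈ 0.74382.
Since FE ≥ DF, only the acute value applies: ∠E ≈ 48.06°.
Then ∠F = 180° − ∠D − ∠E ≈ 44.34°.
Law of sines gives ED = FE·sin F/sin D ≈ 16.125.
Area = ½·FE·DF·sin F ≈ 138.23.
Semiperimeter s = (17.16+23.05+16.125)/2 = 28.167.
Inradius = area/s = 138.23/28.167 ≈ 4.9074.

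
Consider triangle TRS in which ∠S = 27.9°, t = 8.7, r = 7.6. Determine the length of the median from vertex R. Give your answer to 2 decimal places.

By the law of cosines, s² = t² + r² − 2·t·r·cos S = 16.581, so s ≈ 4.072.
Median from R: ½√(2·s² + 2·t² − r²) ≈ 5.6299.

m_R ≈ 5.63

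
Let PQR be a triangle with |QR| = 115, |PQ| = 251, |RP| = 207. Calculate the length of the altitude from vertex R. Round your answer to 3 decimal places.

Semiperimeter s = (115 + 207 + 251)/2 = 286.5.
Heron's formula: area = √(286.5·171.5·79.5·35.5) ≈ 11776.
The altitude from R has length 2·area/|PQ| ≈ 93.831.

93.831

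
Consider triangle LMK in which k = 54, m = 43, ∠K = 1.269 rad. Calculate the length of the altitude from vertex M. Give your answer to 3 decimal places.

Law of sines: sin M = m·sin K/k ≈ 0.76031.
Since k ≥ m, only the acute value applies: ∠M ≈ 0.864 rad.
Then ∠L = π − ∠K − ∠M ≈ 1.009 rad.
Law of sines gives l = k·sin L/sin K ≈ 47.858.
Area = ½·k·m·sin L ≈ 982.43.
The altitude from M has length 2·area/m ≈ 45.695.

h_M ≈ 45.695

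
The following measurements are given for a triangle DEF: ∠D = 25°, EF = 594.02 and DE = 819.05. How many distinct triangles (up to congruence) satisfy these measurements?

DE·sin D = 819.05·sin(25°) ≈ 346.1.
Since DE sin D < EF < DE (346.1 < 594.02 < 819.05), two triangles exist.

2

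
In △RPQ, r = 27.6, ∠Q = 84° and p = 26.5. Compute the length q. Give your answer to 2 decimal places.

36.21

By the law of cosines, q² = r² + p² − 2·r·p·cos Q = 1311.1, so q ≈ 36.209.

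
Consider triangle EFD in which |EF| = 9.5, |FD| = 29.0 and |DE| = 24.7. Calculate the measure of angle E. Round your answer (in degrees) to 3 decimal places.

∠E ≈ 107.441°

By the law of cosines, cos E = (|DE|² + |EF|² − |FD|²) / (2·|DE|·|EF|) ≈ -0.29972, so ∠E ≈ 107.44°.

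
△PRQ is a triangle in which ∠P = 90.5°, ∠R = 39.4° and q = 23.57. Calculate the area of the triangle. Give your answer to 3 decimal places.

The third angle is ∠Q = 180° − ∠P − ∠R = 50.10°.
Law of sines: p = q·sin P/sin Q ≈ 30.722.
Law of sines: r = q·sin R/sin Q ≈ 19.501.
Area = ½·q·p·sin R ≈ 229.81.

area ≈ 229.812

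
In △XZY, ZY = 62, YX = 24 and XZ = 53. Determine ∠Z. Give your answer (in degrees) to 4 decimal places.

∠Z ≈ 22.3798°

By the law of cosines, cos Z = (XZ² + ZY² − YX²) / (2·XZ·ZY) ≈ 0.92468, so ∠Z ≈ 22.38°.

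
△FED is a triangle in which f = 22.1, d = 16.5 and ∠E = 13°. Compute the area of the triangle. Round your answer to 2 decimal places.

41.01

Area = ½·d·f·sin E ≈ 41.014.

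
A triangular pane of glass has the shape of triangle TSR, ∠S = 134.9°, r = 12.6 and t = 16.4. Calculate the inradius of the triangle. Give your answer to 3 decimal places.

By the law of cosines, s² = r² + t² − 2·r·t·cos S = 719.44, so s ≈ 26.822.
Area = ½·r·t·sin S ≈ 73.186.
Semiperimeter p = (16.4+26.822+12.6)/2 = 27.911.
Inradius = area/p = 73.186/27.911 ≈ 2.6221.

2.622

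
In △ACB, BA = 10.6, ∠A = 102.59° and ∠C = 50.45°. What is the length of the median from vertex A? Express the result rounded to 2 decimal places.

The third angle is ∠B = 180° − ∠A − ∠C = 26.96°.
Law of sines: CB = BA·sin A/sin C ≈ 13.417.
Law of sines: AC = BA·sin B/sin C ≈ 6.2325.
Median from A: ½√(2·BA² + 2·AC² − CB²) ≈ 5.5318.

m_A ≈ 5.53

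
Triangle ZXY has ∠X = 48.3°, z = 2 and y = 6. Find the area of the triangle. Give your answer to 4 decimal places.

area ≈ 4.4798

Area = ½·y·z·sin X ≈ 4.4798.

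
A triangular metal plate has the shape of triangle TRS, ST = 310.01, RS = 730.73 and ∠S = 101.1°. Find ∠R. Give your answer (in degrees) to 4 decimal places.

By the law of cosines, TR² = RS² + ST² − 2·RS·ST·cos S = 7.173e+05, so TR ≈ 846.93.
Law of cosines again: cos R = (TR² + RS² − ST²)/(2·TR·RS) ≈ 0.93326, so ∠R ≈ 21.05°.

∠R ≈ 21.0505°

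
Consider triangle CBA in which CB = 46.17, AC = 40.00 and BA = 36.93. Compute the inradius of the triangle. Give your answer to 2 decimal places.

11.51

Semiperimeter s = (36.93 + 40 + 46.17)/2 = 61.55.
Heron's formula: area = √(61.55·24.62·21.55·15.38) ≈ 708.7.
Inradius = area/s = 708.7/61.55 ≈ 11.514.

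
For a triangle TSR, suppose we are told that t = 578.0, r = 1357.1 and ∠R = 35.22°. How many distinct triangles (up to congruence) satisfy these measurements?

1

t·sin R = 578.0·sin(35.22°) ≈ 333.3.
Since r ≥ t, exactly one triangle exists.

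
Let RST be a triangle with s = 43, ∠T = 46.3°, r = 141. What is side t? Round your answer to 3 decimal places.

115.552

By the law of cosines, t² = r² + s² − 2·r·s·cos T = 13352, so t ≈ 115.55.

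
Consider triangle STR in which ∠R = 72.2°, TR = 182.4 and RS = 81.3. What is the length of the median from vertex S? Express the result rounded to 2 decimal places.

101.95

By the law of cosines, ST² = TR² + RS² − 2·TR·RS·cos R = 30813, so ST ≈ 175.54.
Median from S: ½√(2·RS² + 2·ST² − TR²) ≈ 101.95.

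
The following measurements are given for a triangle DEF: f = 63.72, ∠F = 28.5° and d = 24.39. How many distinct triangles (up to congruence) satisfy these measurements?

d·sin F = 24.39·sin(28.5°) ≈ 11.64.
Since f ≥ d, exactly one triangle exists.

1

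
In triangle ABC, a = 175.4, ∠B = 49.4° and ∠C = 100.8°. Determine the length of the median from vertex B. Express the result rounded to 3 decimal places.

The third angle is ∠A = 180° − ∠B − ∠C = 29.80°.
Law of sines: b = a·sin B/sin A ≈ 267.97.
Law of sines: c = a·sin C/sin A ≈ 346.68.
Median from B: ½√(2·c² + 2·a² − b²) ≈ 239.84.

239.844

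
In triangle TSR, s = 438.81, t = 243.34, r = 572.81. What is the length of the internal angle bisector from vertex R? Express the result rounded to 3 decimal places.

177.447

By the law of cosines, cos R = (t² + s² − r²) / (2·t·s) ≈ -0.35748, so ∠R ≈ 110.95°.
The bisector from R has length 2·t·s·cos(∠R/2)/(t+s) ≈ 177.45.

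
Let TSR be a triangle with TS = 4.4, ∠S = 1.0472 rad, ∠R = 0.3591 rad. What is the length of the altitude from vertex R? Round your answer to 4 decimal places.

The third angle is ∠T = π − ∠S − ∠R = 1.7353 rad.
Law of sines: SR = TS·sin T/sin R ≈ 12.351.
Law of sines: RT = TS·sin S/sin R ≈ 10.843.
Area = ½·TS·SR·sin S ≈ 23.532.
The altitude from R has length 2·area/TS ≈ 10.696.

h_R ≈ 10.6965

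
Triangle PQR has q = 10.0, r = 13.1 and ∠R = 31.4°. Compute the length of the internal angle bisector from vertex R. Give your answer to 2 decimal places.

Law of sines: sin Q = q·sin R/r ≈ 0.39772.
Since r ≥ q, only the acute value applies: ∠Q ≈ 23.44°.
Then ∠P = 180° − ∠R − ∠Q ≈ 125.16°.
Law of sines gives p = r·sin P/sin R ≈ 20.555.
The bisector from R has length 2·p·q·cos(∠R/2)/(p+q) ≈ 12.952.

12.95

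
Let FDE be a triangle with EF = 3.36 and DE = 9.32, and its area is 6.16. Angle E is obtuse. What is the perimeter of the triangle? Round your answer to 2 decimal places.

From area = ½·DE·EF·sin E, we get sin E = 2·area/(DE·EF) ≈ 0.39342.
Taking the obtuse solution, ∠E ≈ 156.83°.
Law of cosines then gives FD ≈ 12.479.
Perimeter = 9.32 + 3.36 + 12.479 = 25.159.

perimeter ≈ 25.16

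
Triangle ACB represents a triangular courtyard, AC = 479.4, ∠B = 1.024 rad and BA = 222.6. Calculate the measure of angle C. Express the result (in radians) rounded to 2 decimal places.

0.41

Law of sines: sin C = BA·sin B/AC ≈ 0.39663.
Since AC ≥ BA, only the acute value applies: ∠C ≈ 0.408 rad.
Then ∠A = π − ∠B − ∠C ≈ 1.710 rad.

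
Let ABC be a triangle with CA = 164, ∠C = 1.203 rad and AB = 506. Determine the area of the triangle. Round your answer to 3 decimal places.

area ≈ 41415.961

Law of sines: sin B = CA·sin C/AB ≈ 0.30243.
Since AB ≥ CA, only the acute value applies: ∠B ≈ 0.307 rad.
Then ∠A = π − ∠C − ∠B ≈ 1.631 rad.
Law of sines gives BC = AB·sin A/sin C ≈ 541.27.
Area = ½·AB·CA·sin A ≈ 41416.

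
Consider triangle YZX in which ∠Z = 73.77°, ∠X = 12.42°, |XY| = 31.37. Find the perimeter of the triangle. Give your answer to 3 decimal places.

The third angle is ∠Y = 180° − ∠Z − ∠X = 93.81°.
Law of sines: |ZX| = |XY|·sin Y/sin Z ≈ 32.6.
Law of sines: |YZ| = |XY|·sin X/sin Z ≈ 7.027.
Semiperimeter s = (32.6+31.37+7.027)/2 = 35.498.
Perimeter = 32.6 + 31.37 + 7.027 = 70.997.

70.997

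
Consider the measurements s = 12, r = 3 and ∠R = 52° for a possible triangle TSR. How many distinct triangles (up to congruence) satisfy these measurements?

s·sin R = 12·sin(52°) ≈ 9.456.
Since r = 3 < 9.456 = s sin R, no triangle exists.

0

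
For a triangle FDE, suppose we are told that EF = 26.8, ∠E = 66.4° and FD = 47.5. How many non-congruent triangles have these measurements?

EF·sin E = 26.8·sin(66.4°) ≈ 24.56.
Since FD ≥ EF, exactly one triangle exists.

1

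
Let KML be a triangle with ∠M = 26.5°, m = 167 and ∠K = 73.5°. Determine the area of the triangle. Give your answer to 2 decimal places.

29509.64

The third angle is ∠L = 180° − ∠K − ∠M = 80.00°.
Law of sines: k = m·sin K/sin M ≈ 358.86.
Law of sines: l = m·sin L/sin M ≈ 368.59.
Area = ½·m·k·sin L ≈ 29510.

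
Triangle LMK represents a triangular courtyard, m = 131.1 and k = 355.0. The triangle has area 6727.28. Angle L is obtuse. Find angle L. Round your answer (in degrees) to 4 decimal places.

∠L ≈ 163.1963°

From area = ½·m·k·sin L, we get sin L = 2·area/(m·k) ≈ 0.28909.
Taking the obtuse solution, ∠L ≈ 163.20°.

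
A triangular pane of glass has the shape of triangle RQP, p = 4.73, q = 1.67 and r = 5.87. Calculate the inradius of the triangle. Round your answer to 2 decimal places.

0.52

Semiperimeter s = (5.87 + 1.67 + 4.73)/2 = 6.135.
Heron's formula: area = √(6.135·0.265·4.465·1.405) ≈ 3.1936.
Inradius = area/s = 3.1936/6.135 ≈ 0.52055.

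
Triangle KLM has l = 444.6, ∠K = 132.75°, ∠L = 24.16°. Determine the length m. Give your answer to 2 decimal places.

The third angle is ∠M = 180° − ∠K − ∠L = 23.09°.
Law of sines: m = l·sin M/sin L ≈ 426.01.

426.01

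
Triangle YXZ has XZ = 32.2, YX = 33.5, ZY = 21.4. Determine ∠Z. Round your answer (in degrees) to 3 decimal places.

By the law of cosines, cos Z = (XZ² + ZY² − YX²) / (2·XZ·ZY) ≈ 0.27032, so ∠Z ≈ 74.32°.

∠Z ≈ 74.316°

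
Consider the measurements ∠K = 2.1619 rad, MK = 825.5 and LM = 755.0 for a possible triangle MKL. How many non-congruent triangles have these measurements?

0

MK·sin K = 825.5·sin(2.1619 rad) ≈ 685.4.
Since ∠K is not acute, a triangle exists only if LM > MK; here LM ≤ MK, so there is no triangle.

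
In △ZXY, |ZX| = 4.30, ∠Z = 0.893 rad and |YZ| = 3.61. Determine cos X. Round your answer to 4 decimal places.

0.5865

By the law of cosines, |XY|² = |YZ|² + |ZX|² − 2·|YZ|·|ZX|·cos Z = 12.054, so |XY| ≈ 3.4719.
Law of cosines again: cos X = (|ZX|² + |XY|² − |YZ|²)/(2·|ZX|·|XY|) ≈ 0.58650, so ∠X ≈ 0.944 rad.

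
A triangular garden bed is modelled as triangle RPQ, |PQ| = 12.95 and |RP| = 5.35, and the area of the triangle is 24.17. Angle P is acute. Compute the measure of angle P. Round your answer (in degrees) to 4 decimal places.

From area = ½·|RP|·|PQ|·sin P, we get sin P = 2·area/(|RP|·|PQ|) ≈ 0.69772.
Taking the acute solution, ∠P ≈ 44.24°.

44.2446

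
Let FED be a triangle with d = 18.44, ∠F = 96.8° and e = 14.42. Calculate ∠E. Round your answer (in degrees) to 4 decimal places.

By the law of cosines, f² = e² + d² − 2·e·d·cos F = 610.94, so f ≈ 24.717.
Law of cosines again: cos E = (d² + f² − e²)/(2·d·f) ≈ 0.81512, so ∠E ≈ 35.40°.

∠E ≈ 35.4011°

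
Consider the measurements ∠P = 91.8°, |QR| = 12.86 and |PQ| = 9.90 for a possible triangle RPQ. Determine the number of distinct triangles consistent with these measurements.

1

|PQ|·sin P = 9.90·sin(91.8°) ≈ 9.895.
Since ∠P is not acute, a triangle exists only if |QR| > |PQ|; here |QR| > |PQ|, so there is exactly one triangle.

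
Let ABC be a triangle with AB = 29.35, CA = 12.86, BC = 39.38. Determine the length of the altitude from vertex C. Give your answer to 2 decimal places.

Semiperimeter s = (39.38 + 12.86 + 29.35)/2 = 40.795.
Heron's formula: area = √(40.795·1.415·27.935·11.445) ≈ 135.85.
The altitude from C has length 2·area/AB ≈ 9.2573.

h_C ≈ 9.26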